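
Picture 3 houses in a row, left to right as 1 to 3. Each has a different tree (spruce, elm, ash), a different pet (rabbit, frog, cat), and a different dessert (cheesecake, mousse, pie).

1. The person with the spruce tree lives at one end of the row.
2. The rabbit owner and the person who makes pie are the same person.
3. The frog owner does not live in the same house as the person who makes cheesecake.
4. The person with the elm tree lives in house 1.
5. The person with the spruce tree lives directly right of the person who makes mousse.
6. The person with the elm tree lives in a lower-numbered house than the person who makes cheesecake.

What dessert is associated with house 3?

From clue 4, the person with the elm tree must be in house 1.
The person with the spruce tree is in house 3 (clue 5).
From clue 5, the person who makes mousse must be in house 2.
House 2's tree must be ash (nothing else left).
The only dessert still possible for house 1 is pie.
So house 3 gets cheesecake for dessert.
By clue 2, the rabbit owner is in house 1.
That leaves frog as the pet for house 2.
House 3 pet: only cat fits.
So: house 1 = elm/rabbit/pie, house 2 = ash/frog/mousse, house 3 = spruce/cat/cheesecake.

cheesecake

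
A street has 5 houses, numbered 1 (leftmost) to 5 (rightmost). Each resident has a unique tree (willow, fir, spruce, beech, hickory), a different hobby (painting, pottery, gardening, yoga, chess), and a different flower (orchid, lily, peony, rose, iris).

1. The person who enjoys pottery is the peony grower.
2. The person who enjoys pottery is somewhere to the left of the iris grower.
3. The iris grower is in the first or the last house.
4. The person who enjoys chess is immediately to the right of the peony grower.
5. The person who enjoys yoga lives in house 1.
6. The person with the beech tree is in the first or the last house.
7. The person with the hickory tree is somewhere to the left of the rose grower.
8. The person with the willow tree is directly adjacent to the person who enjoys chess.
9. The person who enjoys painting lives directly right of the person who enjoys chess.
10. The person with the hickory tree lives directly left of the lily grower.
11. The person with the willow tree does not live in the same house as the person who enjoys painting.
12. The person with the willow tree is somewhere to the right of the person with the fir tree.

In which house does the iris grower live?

5

Clue 3: the iris grower is in house 5.
Clue 5 places the person who enjoys yoga in house 1.
So house 1 gets orchid for flower.
The person with the beech tree is narrowed to house 1 or 5; consider each.
Placing it in house 1 leads to a contradiction, so it's in house 5.
The person who enjoys chess is narrowed to house 3 or 4; consider each.
Placing it in house 3 leads to a contradiction, so it's in house 4.
From clue 4, the peony grower must be in house 3.
Clue 8: the person with the willow tree is in house 3.
The person who enjoys painting is in house 5 (clue 9).
The only tree still possible for house 4 is spruce.
The person who enjoys pottery is in house 3 (clue 1).
Clue 10 places the person with the hickory tree in house 1.
From clue 10, the lily grower must be in house 2.
House 2's tree must be fir (nothing else left).
House 2's hobby must be gardening (nothing else left).
So house 4 gets rose for flower.
So: house 1 = hickory/yoga/orchid, house 2 = fir/gardening/lily, house 3 = willow/pottery/peony, house 4 = spruce/chess/rose, house 5 = beech/painting/iris.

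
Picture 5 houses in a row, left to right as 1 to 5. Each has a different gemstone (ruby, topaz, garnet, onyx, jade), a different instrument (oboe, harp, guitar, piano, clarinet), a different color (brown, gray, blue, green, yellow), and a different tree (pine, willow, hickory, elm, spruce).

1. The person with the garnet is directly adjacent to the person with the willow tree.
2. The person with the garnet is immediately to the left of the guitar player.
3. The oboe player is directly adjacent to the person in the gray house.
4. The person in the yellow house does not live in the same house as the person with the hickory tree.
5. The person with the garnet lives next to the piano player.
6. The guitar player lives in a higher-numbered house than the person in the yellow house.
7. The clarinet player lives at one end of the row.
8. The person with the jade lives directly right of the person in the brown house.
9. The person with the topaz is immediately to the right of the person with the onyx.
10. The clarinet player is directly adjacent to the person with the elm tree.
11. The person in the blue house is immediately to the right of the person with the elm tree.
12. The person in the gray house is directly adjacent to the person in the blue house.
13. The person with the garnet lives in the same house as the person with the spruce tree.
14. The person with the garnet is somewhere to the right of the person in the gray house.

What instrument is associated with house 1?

clarinet

The person in the gray house is in house 2 (clue 14).
Clue 12 places the person in the blue house in house 3.
The only color still possible for house 5 is green.
By clue 11, the person with the elm tree is in house 2.
Clue 10: the clarinet player is in house 1.
House 3 instrument: only oboe fits.
The person with the garnet is narrowed to house 3 or 4; consider each.
Placing it in house 4 leads to a contradiction, so it's in house 3.
Clue 1: the person with the willow tree is in house 4.
Clue 2: the guitar player is in house 4.
Clue 6: the person in the yellow house is in house 1.
Clue 13 places the person with the spruce tree in house 3.
House 2's instrument must be piano (nothing else left).
That leaves harp as the instrument for house 5.
House 4 color: only brown fits.
Clue 4: the person with the hickory tree is in house 5.
From clue 8, the person with the jade must be in house 5.
House 1 tree: only pine fits.
Clue 9 places the person with the onyx in house 1.
That leaves topaz as the gemstone for house 2.
That leaves ruby as the gemstone for house 4.
So: house 1 = onyx/clarinet/yellow/pine, house 2 = topaz/piano/gray/elm, house 3 = garnet/oboe/blue/spruce, house 4 = ruby/guitar/brown/willow, house 5 = jade/harp/green/hickory.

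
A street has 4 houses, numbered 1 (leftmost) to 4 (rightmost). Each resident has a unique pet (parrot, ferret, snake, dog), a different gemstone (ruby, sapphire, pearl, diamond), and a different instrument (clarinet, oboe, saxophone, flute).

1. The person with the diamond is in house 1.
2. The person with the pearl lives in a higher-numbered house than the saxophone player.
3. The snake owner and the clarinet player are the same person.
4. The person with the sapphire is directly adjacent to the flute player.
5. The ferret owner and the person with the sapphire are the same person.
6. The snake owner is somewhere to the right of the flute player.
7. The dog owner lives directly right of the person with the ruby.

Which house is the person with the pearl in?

The person with the diamond is in house 1 (clue 1).
House 1 pet: only parrot fits.
The dog owner is narrowed to house 3 or 4; consider each.
Placing it in house 3 leads to a contradiction, so it's in house 4.
Clue 7 places the person with the ruby in house 3.
The ferret owner is in house 2 (clue 5).
By clue 5, the person with the sapphire is in house 2.
The flute player is in house 1 (clue 6).
House 3 pet: only snake fits.
House 4 gemstone: only pearl fits.
House 4 instrument: only oboe fits.
Clue 3 places the clarinet player in house 3.
The only instrument still possible for house 2 is saxophone.
So: house 1 = parrot/diamond/flute, house 2 = ferret/sapphire/saxophone, house 3 = snake/ruby/clarinet, house 4 = dog/pearl/oboe.

4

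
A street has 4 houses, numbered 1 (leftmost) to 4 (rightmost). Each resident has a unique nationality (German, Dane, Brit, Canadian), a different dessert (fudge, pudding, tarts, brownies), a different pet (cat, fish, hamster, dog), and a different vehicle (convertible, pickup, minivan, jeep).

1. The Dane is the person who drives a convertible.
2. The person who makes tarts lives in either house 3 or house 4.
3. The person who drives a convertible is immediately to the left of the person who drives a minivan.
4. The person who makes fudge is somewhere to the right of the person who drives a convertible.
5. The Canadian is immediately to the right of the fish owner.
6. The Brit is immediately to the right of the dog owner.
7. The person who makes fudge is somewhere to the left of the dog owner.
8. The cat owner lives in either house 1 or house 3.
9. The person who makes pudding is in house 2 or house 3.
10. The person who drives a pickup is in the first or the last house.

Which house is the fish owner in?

Clue 7: the person who makes fudge is in house 2.
By clue 7, the dog owner is in house 3.
So house 1 gets brownies for dessert.
House 3 dessert: only pudding fits.
House 4's dessert must be tarts (nothing else left).
The only pet still possible for house 4 is hamster.
Clue 4: the person who drives a convertible is in house 1.
The Brit is in house 4 (clue 6).
House 1 pet: only cat fits.
So house 2 gets fish for pet.
House 4 vehicle: only pickup fits.
The Dane is in house 1 (clue 1).
The person who drives a minivan is in house 2 (clue 3).
Clue 5: the Canadian is in house 3.
The only nationality still possible for house 2 is German.
That leaves jeep as the vehicle for house 3.
So: house 1 = Dane/brownies/cat/convertible, house 2 = German/fudge/fish/minivan, house 3 = Canadian/pudding/dog/jeep, house 4 = Brit/tarts/hamster/pickup.

2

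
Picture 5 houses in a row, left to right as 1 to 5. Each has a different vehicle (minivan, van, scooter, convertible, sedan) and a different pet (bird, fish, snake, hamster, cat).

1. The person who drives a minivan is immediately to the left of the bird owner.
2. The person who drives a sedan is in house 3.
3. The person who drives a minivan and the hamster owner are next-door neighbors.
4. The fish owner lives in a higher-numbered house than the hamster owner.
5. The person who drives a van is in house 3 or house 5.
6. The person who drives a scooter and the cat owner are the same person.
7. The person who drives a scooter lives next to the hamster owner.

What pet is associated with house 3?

hamster

Clue 2: the person who drives a sedan is in house 3.
So house 5 gets van for vehicle.
The person who drives a convertible is narrowed to house 1 or 2 or 4; consider each.
Placing it in house 2 and house 4 leads to a contradiction, so it's in house 1.
The person who drives a minivan is narrowed to house 2 or 4; consider each.
Placing it in house 2 leads to a contradiction, so it's in house 4.
Clue 1: the bird owner is in house 5.
The hamster owner is in house 3 (clue 3).
That leaves scooter as the vehicle for house 2.
House 1's pet must be snake (nothing else left).
So house 2 gets cat for pet.
The only pet still possible for house 4 is fish.
So: house 1 = convertible/snake, house 2 = scooter/cat, house 3 = sedan/hamster, house 4 = minivan/fish, house 5 = van/bird.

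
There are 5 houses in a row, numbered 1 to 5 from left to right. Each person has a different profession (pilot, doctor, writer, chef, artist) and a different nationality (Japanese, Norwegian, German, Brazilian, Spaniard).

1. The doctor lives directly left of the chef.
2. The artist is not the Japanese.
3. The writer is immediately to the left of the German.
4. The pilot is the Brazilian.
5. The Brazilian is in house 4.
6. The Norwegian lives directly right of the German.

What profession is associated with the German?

Clue 5: the Brazilian is in house 4.
Clue 4 places the pilot in house 4.
The Norwegian is in house 3 (clue 6).
The German is in house 2 (clue 6).
The writer is in house 1 (clue 3).
The only profession still possible for house 5 is artist.
By clue 1, the chef is in house 3.
Clue 2: the Japanese is in house 1.
The only profession still possible for house 2 is doctor.
So house 5 gets Spaniard for nationality.
So: house 1 = writer/Japanese, house 2 = doctor/German, house 3 = chef/Norwegian, house 4 = pilot/Brazilian, house 5 = artist/Spaniard.

doctor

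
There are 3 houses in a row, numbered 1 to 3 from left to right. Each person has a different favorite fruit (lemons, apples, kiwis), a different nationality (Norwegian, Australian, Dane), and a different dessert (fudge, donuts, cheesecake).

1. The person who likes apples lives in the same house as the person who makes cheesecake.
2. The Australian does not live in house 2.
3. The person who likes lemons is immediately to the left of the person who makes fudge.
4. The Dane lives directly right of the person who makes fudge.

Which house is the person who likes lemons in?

Clue 4: the Dane is in house 3.
The person who makes fudge is in house 2 (clue 4).
That leaves Norwegian as the nationality for house 2.
By clue 3, the person who likes lemons is in house 1.
The only favorite fruit still possible for house 2 is kiwis.
So house 3 gets apples for favorite fruit.
House 1's nationality must be Australian (nothing else left).
Clue 1 places the person who makes cheesecake in house 3.
House 1 dessert: only donuts fits.
So: house 1 = lemons/Australian/donuts, house 2 = kiwis/Norwegian/fudge, house 3 = apples/Dane/cheesecake.

1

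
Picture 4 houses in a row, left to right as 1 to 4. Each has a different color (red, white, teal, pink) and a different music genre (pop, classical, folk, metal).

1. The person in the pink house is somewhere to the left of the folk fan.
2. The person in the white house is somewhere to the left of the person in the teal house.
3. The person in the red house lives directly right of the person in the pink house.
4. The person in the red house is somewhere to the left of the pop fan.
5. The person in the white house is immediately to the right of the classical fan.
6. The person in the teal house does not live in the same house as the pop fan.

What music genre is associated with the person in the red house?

classical

House 1 color: only pink fits.
So house 4 gets teal for color.
Clue 3: the person in the red house is in house 2.
From clue 6, the pop fan must be in house 3.
So house 3 gets white for color.
By clue 5, the classical fan is in house 2.
The only music genre still possible for house 1 is metal.
That leaves folk as the music genre for house 4.
So: house 1 = pink/metal, house 2 = red/classical, house 3 = white/pop, house 4 = teal/folk.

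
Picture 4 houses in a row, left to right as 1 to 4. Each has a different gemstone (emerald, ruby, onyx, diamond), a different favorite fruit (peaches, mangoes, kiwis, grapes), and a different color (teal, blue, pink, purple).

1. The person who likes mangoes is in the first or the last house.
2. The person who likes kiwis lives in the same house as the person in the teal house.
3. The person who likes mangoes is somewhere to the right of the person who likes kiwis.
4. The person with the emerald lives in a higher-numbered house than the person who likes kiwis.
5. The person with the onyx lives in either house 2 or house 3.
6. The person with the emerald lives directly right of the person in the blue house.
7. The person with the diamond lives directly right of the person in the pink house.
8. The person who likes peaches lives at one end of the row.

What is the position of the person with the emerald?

Clue 3: the person who likes mangoes is in house 4.
House 1's gemstone must be ruby (nothing else left).
House 1's favorite fruit must be peaches (nothing else left).
The only color still possible for house 4 is purple.
House 1 color: only pink fits.
The person with the diamond is in house 2 (clue 7).
House 4 gemstone: only emerald fits.
Clue 6: the person in the blue house is in house 3.
So house 3 gets onyx for gemstone.
That leaves teal as the color for house 2.
The person who likes kiwis is in house 2 (clue 2).
That leaves grapes as the favorite fruit for house 3.
So: house 1 = ruby/peaches/pink, house 2 = diamond/kiwis/teal, house 3 = onyx/grapes/blue, house 4 = emerald/mangoes/purple.

4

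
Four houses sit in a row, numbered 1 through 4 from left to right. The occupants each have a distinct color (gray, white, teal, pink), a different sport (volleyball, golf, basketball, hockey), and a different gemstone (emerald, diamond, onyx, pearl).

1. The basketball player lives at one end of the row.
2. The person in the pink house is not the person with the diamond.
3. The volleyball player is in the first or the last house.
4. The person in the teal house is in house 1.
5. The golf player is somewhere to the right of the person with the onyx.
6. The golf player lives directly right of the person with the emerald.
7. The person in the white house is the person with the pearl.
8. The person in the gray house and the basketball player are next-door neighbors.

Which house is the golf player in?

3

From clue 4, the person in the teal house must be in house 1.
The person in the gray house is narrowed to house 2 or 3; consider each.
Placing it in house 2 leads to a contradiction, so it's in house 3.
Clue 8 places the basketball player in house 4.
That leaves volleyball as the sport for house 1.
So house 3 gets diamond for gemstone.
So house 4 gets pearl for gemstone.
Clue 7 places the person in the white house in house 4.
The only color still possible for house 2 is pink.
The golf player is narrowed to house 2 or 3; consider each.
Placing it in house 2 leads to a contradiction, so it's in house 3.
From clue 6, the person with the emerald must be in house 2.
House 2's sport must be hockey (nothing else left).
House 1 gemstone: only onyx fits.
So: house 1 = teal/volleyball/onyx, house 2 = pink/hockey/emerald, house 3 = gray/golf/diamond, house 4 = white/basketball/pearl.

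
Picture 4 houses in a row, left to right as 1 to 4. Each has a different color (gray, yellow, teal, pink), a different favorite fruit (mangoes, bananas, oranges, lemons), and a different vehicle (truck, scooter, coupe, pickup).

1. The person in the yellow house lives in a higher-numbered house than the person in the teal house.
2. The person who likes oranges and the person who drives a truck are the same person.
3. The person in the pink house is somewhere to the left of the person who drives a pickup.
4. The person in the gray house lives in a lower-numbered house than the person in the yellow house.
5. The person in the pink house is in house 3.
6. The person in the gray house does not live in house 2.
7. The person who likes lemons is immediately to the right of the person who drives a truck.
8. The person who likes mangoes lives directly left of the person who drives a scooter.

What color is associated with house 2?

Clue 5: the person in the pink house is in house 3.
House 4's color must be yellow (nothing else left).
The person who drives a pickup is in house 4 (clue 3).
House 1 color: only gray fits.
The only color still possible for house 2 is teal.
The person who likes mangoes is narrowed to house 1 or 2; consider each.
Placing it in house 2 leads to a contradiction, so it's in house 1.
Clue 8: the person who drives a scooter is in house 2.
Clue 2: the person who likes oranges is in house 3.
From clue 2, the person who drives a truck must be in house 3.
Clue 7 places the person who likes lemons in house 4.
So house 2 gets bananas for favorite fruit.
That leaves coupe as the vehicle for house 1.
So: house 1 = gray/mangoes/coupe, house 2 = teal/bananas/scooter, house 3 = pink/oranges/truck, house 4 = yellow/lemons/pickup.

teal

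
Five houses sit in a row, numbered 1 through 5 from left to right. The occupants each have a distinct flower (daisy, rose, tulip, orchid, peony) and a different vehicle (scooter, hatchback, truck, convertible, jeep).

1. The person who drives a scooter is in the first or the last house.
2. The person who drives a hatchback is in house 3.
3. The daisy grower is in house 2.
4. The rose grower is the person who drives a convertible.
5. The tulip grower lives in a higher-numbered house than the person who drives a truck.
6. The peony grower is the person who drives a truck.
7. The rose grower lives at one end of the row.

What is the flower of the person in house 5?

By clue 2, the person who drives a hatchback is in house 3.
From clue 3, the daisy grower must be in house 2.
That leaves jeep as the vehicle for house 2.
House 4 vehicle: only truck fits.
Clue 5: the tulip grower is in house 5.
Clue 6: the peony grower is in house 4.
House 3 flower: only orchid fits.
Clue 4: the person who drives a convertible is in house 1.
So house 1 gets rose for flower.
The only vehicle still possible for house 5 is scooter.
So: house 1 = rose/convertible, house 2 = daisy/jeep, house 3 = orchid/hatchback, house 4 = peony/truck, house 5 = tulip/scooter.

tulip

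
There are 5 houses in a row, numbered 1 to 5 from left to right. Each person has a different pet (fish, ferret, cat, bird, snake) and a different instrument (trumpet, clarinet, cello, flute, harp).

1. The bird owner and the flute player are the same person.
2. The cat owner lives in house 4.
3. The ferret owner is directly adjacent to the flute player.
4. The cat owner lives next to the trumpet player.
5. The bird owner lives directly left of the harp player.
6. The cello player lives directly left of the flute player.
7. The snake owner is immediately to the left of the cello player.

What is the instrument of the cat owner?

The cat owner is in house 4 (clue 2).
House 1 instrument: only clarinet fits.
Clue 6 places the cello player in house 2.
By clue 6, the flute player is in house 3.
The snake owner is in house 1 (clue 7).
That leaves fish as the pet for house 5.
So house 4 gets harp for instrument.
House 5's instrument must be trumpet (nothing else left).
Clue 1 places the bird owner in house 3.
The ferret owner is in house 2 (clue 3).
So: house 1 = snake/clarinet, house 2 = ferret/cello, house 3 = bird/flute, house 4 = cat/harp, house 5 = fish/trumpet.

harp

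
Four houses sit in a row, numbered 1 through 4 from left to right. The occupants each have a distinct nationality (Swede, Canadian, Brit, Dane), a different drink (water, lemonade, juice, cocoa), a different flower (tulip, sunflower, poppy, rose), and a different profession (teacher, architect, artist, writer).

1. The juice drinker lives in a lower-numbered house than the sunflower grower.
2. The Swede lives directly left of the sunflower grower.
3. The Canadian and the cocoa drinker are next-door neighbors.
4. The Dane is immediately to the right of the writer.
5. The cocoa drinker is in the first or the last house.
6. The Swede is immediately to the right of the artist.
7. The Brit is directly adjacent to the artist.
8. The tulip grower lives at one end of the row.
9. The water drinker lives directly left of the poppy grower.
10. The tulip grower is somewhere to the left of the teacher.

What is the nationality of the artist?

From clue 10, the tulip grower must be in house 1.
House 1 nationality: only Brit fits.
House 4 nationality: only Dane fits.
The writer is in house 3 (clue 4).
Clue 7 places the artist in house 2.
House 1 profession: only architect fits.
House 4 profession: only teacher fits.
Clue 6 places the Swede in house 3.
House 2's nationality must be Canadian (nothing else left).
Clue 2 places the sunflower grower in house 4.
From clue 3, the cocoa drinker must be in house 1.
That leaves lemonade as the drink for house 4.
From clue 9, the water drinker must be in house 2.
Clue 9: the poppy grower is in house 3.
So house 3 gets juice for drink.
That leaves rose as the flower for house 2.
So: house 1 = Brit/cocoa/tulip/architect, house 2 = Canadian/water/rose/artist, house 3 = Swede/juice/poppy/writer, house 4 = Dane/lemonade/sunflower/teacher.

Canadian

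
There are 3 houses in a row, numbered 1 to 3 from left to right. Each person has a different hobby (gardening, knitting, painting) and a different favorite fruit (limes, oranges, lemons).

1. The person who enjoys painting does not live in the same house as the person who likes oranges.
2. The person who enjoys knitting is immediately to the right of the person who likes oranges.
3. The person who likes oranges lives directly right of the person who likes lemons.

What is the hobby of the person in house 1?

painting

By clue 3, the person who likes oranges is in house 2.
By clue 3, the person who likes lemons is in house 1.
House 3 favorite fruit: only limes fits.
From clue 2, the person who enjoys knitting must be in house 3.
So house 1 gets painting for hobby.
The only hobby still possible for house 2 is gardening.
So: house 1 = painting/lemons, house 2 = gardening/oranges, house 3 = knitting/limes.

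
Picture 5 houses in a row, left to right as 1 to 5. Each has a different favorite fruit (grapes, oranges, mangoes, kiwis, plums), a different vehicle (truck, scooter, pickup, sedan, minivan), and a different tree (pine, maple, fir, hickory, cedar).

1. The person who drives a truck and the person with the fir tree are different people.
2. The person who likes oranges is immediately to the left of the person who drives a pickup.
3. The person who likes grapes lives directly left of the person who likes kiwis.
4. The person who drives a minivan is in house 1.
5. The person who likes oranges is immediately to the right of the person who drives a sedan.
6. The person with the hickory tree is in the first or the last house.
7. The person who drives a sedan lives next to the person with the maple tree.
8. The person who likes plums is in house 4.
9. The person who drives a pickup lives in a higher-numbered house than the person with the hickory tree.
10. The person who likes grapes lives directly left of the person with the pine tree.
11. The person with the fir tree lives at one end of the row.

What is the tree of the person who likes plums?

cedar

From clue 4, the person who drives a minivan must be in house 1.
Clue 8 places the person who likes plums in house 4.
Clue 9 places the person with the hickory tree in house 1.
From clue 5, the person who likes oranges must be in house 3.
Clue 5 places the person who drives a sedan in house 2.
The person with the maple tree is in house 3 (clue 7).
House 2 favorite fruit: only kiwis fits.
The only favorite fruit still possible for house 5 is mangoes.
That leaves scooter as the vehicle for house 5.
House 4 tree: only cedar fits.
The only tree still possible for house 5 is fir.
Clue 2 places the person who drives a pickup in house 4.
That leaves grapes as the favorite fruit for house 1.
House 3 vehicle: only truck fits.
That leaves pine as the tree for house 2.
So: house 1 = grapes/minivan/hickory, house 2 = kiwis/sedan/pine, house 3 = oranges/truck/maple, house 4 = plums/pickup/cedar, house 5 = mangoes/scooter/fir.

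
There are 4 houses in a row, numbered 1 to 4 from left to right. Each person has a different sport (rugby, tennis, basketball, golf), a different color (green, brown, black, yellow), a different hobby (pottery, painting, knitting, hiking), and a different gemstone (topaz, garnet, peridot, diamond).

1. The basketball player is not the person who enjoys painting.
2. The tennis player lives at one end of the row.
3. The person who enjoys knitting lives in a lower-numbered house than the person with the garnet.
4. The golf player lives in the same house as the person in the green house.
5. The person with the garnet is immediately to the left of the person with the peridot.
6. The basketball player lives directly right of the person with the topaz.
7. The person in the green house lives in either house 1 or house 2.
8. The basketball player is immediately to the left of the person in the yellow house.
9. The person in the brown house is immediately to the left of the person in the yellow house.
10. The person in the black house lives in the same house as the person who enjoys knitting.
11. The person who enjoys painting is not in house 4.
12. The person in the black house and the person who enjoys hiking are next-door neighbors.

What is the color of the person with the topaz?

black

House 4's color must be yellow (nothing else left).
Clue 8: the basketball player is in house 3.
From clue 9, the person in the brown house must be in house 3.
That leaves pottery as the hobby for house 4.
The person with the topaz is in house 2 (clue 6).
House 3's hobby must be hiking (nothing else left).
So house 1 gets diamond for gemstone.
The only gemstone still possible for house 3 is garnet.
House 4 gemstone: only peridot fits.
Clue 12: the person in the black house is in house 2.
The only color still possible for house 1 is green.
Clue 4 places the golf player in house 1.
The person who enjoys knitting is in house 2 (clue 10).
House 2's sport must be rugby (nothing else left).
The only sport still possible for house 4 is tennis.
The only hobby still possible for house 1 is painting.
So: house 1 = golf/green/painting/diamond, house 2 = rugby/black/knitting/topaz, house 3 = basketball/brown/hiking/garnet, house 4 = tennis/yellow/pottery/peridot.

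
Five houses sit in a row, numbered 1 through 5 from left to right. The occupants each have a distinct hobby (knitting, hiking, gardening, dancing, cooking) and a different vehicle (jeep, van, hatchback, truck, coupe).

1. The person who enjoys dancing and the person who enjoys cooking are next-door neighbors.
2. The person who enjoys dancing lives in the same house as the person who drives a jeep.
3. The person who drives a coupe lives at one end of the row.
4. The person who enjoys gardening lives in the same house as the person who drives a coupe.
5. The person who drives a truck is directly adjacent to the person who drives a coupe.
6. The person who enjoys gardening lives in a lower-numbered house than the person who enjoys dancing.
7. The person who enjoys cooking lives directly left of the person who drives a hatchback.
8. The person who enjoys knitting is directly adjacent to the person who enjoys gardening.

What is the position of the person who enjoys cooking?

4

From clue 6, the person who enjoys gardening must be in house 1.
Clue 8 places the person who enjoys knitting in house 2.
The person who drives a coupe is in house 1 (clue 4).
Clue 5 places the person who drives a truck in house 2.
The person who enjoys cooking is narrowed to house 3 or 4; consider each.
Placing it in house 3 leads to a contradiction, so it's in house 4.
From clue 7, the person who drives a hatchback must be in house 5.
House 4's vehicle must be van (nothing else left).
Clue 2 places the person who enjoys dancing in house 3.
House 5's hobby must be hiking (nothing else left).
House 3's vehicle must be jeep (nothing else left).
So: house 1 = gardening/coupe, house 2 = knitting/truck, house 3 = dancing/jeep, house 4 = cooking/van, house 5 = hiking/hatchback.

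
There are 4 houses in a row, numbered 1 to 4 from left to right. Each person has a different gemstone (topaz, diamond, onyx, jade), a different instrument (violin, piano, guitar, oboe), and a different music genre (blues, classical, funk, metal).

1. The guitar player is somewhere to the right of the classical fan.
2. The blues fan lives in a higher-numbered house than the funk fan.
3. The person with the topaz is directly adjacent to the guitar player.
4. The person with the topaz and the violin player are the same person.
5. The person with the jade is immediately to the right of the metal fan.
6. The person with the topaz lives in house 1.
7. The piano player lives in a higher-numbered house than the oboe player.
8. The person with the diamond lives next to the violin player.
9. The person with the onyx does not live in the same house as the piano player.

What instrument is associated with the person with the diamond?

guitar

Clue 6 places the person with the topaz in house 1.
So house 4 gets blues for music genre.
From clue 3, the guitar player must be in house 2.
From clue 4, the violin player must be in house 1.
By clue 8, the person with the diamond is in house 2.
That leaves oboe as the instrument for house 3.
The only instrument still possible for house 4 is piano.
The classical fan is in house 1 (clue 1).
From clue 9, the person with the onyx must be in house 3.
House 4's gemstone must be jade (nothing else left).
By clue 5, the metal fan is in house 3.
House 2's music genre must be funk (nothing else left).
So: house 1 = topaz/violin/classical, house 2 = diamond/guitar/funk, house 3 = onyx/oboe/metal, house 4 = jade/piano/blues.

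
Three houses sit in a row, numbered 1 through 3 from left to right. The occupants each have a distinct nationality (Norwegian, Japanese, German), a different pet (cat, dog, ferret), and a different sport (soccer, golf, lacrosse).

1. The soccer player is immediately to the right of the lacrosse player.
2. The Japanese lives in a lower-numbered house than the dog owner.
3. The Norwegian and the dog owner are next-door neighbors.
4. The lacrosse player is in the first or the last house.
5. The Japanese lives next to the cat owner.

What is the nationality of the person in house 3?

German

Clue 4 places the lacrosse player in house 1.
From clue 1, the soccer player must be in house 2.
House 3's sport must be golf (nothing else left).
The Japanese is narrowed to house 1 or 2; consider each.
Placing it in house 2 leads to a contradiction, so it's in house 1.
From clue 5, the cat owner must be in house 2.
The only pet still possible for house 1 is ferret.
House 3's pet must be dog (nothing else left).
Clue 3: the Norwegian is in house 2.
So house 3 gets German for nationality.
So: house 1 = Japanese/ferret/lacrosse, house 2 = Norwegian/cat/soccer, house 3 = German/dog/golf.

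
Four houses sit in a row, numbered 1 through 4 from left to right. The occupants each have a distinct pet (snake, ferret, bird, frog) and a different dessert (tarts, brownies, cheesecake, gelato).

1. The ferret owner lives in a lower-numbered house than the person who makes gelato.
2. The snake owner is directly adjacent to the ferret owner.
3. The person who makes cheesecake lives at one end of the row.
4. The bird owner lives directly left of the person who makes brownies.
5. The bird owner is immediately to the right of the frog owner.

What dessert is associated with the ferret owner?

So house 4 gets snake for pet.
By clue 2, the ferret owner is in house 3.
That leaves frog as the pet for house 1.
That leaves bird as the pet for house 2.
From clue 1, the person who makes gelato must be in house 4.
The person who makes brownies is in house 3 (clue 4).
That leaves tarts as the dessert for house 2.
House 1's dessert must be cheesecake (nothing else left).
So: house 1 = frog/cheesecake, house 2 = bird/tarts, house 3 = ferret/brownies, house 4 = snake/gelato.

brownies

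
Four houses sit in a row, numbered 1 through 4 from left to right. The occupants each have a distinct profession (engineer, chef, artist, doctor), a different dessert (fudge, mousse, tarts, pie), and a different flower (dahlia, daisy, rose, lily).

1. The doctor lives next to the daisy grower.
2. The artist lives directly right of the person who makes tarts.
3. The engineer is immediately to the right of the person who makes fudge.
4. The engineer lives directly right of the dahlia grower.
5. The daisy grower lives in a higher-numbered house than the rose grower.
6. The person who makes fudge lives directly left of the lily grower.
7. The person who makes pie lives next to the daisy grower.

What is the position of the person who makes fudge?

3

The artist is narrowed to house 2 or 3 or 4; consider each.
Placing it in house 2 and house 4 leads to a contradiction, so it's in house 3.
The person who makes tarts is in house 2 (clue 2).
So house 4 gets lily for flower.
The person who makes fudge is in house 3 (clue 6).
Clue 3 places the engineer in house 4.
The dahlia grower is in house 3 (clue 4).
So house 1 gets rose for flower.
The only flower still possible for house 2 is daisy.
The doctor is in house 1 (clue 1).
Clue 7: the person who makes pie is in house 1.
House 2 profession: only chef fits.
So house 4 gets mousse for dessert.
So: house 1 = doctor/pie/rose, house 2 = chef/tarts/daisy, house 3 = artist/fudge/dahlia, house 4 = engineer/mousse/lily.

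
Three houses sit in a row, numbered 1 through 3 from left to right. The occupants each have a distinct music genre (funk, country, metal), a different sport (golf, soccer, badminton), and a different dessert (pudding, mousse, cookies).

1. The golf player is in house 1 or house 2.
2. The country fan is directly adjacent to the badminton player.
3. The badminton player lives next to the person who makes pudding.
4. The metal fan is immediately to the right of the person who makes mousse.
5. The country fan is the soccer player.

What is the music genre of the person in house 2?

The metal fan is narrowed to house 2 or 3; consider each.
Placing it in house 3 leads to a contradiction, so it's in house 2.
The person who makes mousse is in house 1 (clue 4).
Clue 2: the badminton player is in house 2.
The person who makes pudding is in house 3 (clue 3).
The only sport still possible for house 3 is soccer.
The only dessert still possible for house 2 is cookies.
Clue 5 places the country fan in house 3.
So house 1 gets funk for music genre.
House 1 sport: only golf fits.
So: house 1 = funk/golf/mousse, house 2 = metal/badminton/cookies, house 3 = country/soccer/pudding.

metal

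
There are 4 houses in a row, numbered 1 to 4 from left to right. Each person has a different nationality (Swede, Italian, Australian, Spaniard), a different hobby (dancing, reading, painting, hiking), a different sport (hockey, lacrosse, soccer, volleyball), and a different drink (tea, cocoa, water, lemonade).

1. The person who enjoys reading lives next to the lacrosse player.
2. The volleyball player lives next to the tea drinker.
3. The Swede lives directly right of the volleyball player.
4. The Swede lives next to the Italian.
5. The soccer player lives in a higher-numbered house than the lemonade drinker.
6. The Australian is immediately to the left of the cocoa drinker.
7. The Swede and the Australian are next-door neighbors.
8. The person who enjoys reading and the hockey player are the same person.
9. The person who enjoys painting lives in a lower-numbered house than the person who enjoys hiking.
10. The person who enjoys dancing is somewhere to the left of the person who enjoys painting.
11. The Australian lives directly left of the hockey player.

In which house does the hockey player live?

So house 1 gets dancing for hobby.
The person who enjoys hiking is narrowed to house 3 or 4; consider each.
Placing it in house 4 leads to a contradiction, so it's in house 3.
Clue 9: the person who enjoys painting is in house 2.
House 4 hobby: only reading fits.
Clue 1: the lacrosse player is in house 3.
By clue 8, the hockey player is in house 4.
Clue 11 places the Australian in house 3.
The only sport still possible for house 1 is volleyball.
The only sport still possible for house 2 is soccer.
By clue 2, the tea drinker is in house 2.
By clue 3, the Swede is in house 2.
By clue 4, the Italian is in house 1.
By clue 5, the lemonade drinker is in house 1.
Clue 6: the cocoa drinker is in house 4.
That leaves Spaniard as the nationality for house 4.
So house 3 gets water for drink.
So: house 1 = Italian/dancing/volleyball/lemonade, house 2 = Swede/painting/soccer/tea, house 3 = Australian/hiking/lacrosse/water, house 4 = Spaniard/reading/hockey/cocoa.

4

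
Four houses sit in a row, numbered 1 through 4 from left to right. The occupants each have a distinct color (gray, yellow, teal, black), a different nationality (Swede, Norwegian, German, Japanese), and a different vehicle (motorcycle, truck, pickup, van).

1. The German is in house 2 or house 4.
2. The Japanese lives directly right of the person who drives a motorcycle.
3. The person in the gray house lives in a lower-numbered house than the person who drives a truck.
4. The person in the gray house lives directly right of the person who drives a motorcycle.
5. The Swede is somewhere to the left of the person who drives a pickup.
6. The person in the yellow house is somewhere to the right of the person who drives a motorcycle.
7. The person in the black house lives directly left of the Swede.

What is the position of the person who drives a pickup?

That leaves Norwegian as the nationality for house 1.
House 4's nationality must be German (nothing else left).
The person in the black house is narrowed to house 1 or 2; consider each.
Placing it in house 2 leads to a contradiction, so it's in house 1.
Clue 7 places the Swede in house 2.
House 3 nationality: only Japanese fits.
Clue 2 places the person who drives a motorcycle in house 2.
Clue 4 places the person in the gray house in house 3.
House 2's color must be teal (nothing else left).
That leaves yellow as the color for house 4.
House 1 vehicle: only van fits.
Clue 3: the person who drives a truck is in house 4.
So house 3 gets pickup for vehicle.
So: house 1 = black/Norwegian/van, house 2 = teal/Swede/motorcycle, house 3 = gray/Japanese/pickup, house 4 = yellow/German/truck.

3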